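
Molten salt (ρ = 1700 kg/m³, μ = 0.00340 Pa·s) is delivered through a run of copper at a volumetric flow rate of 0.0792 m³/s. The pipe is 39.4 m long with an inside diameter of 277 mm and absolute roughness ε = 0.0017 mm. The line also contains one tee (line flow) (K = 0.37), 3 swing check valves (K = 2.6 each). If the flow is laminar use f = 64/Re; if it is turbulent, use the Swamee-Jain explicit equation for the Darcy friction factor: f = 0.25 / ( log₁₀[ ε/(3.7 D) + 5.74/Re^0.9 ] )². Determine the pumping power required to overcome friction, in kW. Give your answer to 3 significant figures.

Cross-sectional area A = πD²/4 = π(0.277)²/4 = 0.06026 m²; mean velocity V = Q/A = 0.0792/0.06026 = 1.314 m/s.
Reynolds number Re = ρVD/μ = 1700 · 1.314 · 0.277 / 0.0034 = 1.82e+05.
Re > 4000 → turbulent. Relative roughness ε/D = 1.7e-06/0.277 = 6.14e-06. Swamee-Jain: f = 0.25/(log₁₀[6.14e-06/3.7 + 5.74/1.82e+05^0.9])² = 0.25/(log₁₀[1.66e-06 + 0.000106])² = 0.25/(-3.968)² = 0.01587.
Total minor-loss coefficient ΣK = 1·0.37 + 3·2.6 = 8.17.
ΔP = [f·L/D + ΣK]·(ρV²/2) = [0.01587·39.4/0.277 + 8.17]·(1700·1.314²/2) = [2.258 + 8.17]·1468 = 1.531e+04 Pa.
Pumping power P = QΔP = 0.0792·1.531e+04 = 1213 W = 1.21 kW.

P ≈ 1.21 kW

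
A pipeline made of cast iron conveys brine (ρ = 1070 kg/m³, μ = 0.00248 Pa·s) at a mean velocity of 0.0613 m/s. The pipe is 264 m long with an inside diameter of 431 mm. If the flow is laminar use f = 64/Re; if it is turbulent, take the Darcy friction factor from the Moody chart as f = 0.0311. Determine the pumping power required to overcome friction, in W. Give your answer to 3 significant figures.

P ≈ 0.343 W

Reynolds number Re = ρVD/μ = 1070 · 0.0613 · 0.431 / 0.00248 = 1.14e+04.
Re > 4000 → turbulent; use the Moody-chart value f = 0.0311.
Darcy-Weisbach: ΔP = f(L/D)(ρV²/2) = 0.0311·(264/0.431)·(1070·0.0613²/2) = 0.0311·612.5·2.01 = 38.3 Pa.
Q = V·A = 0.0613·0.1459 = 0.008943 m³/s.
Pumping power P = QΔP = 0.008943·38.3 = 0.3425 W = 0.343 W.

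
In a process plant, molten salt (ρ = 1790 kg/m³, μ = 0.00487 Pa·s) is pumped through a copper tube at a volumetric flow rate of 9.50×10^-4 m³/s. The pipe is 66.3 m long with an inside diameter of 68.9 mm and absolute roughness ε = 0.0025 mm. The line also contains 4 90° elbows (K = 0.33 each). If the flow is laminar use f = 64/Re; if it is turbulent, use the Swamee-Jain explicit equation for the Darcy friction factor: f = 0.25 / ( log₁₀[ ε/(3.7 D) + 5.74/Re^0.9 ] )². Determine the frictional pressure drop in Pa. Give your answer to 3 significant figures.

ΔP ≈ 2040 Pa

Cross-sectional area A = πD²/4 = π(0.0689)²/4 = 0.003728 m²; mean velocity V = Q/A = 0.00095/0.003728 = 0.2548 m/s.
Reynolds number Re = ρVD/μ = 1790 · 0.2548 · 0.0689 / 0.00487 = 6453.
Re > 4000 → turbulent. Relative roughness ε/D = 2.5e-06/0.0689 = 3.63e-05. Swamee-Jain: f = 0.25/(log₁₀[3.63e-05/3.7 + 5.74/6453^0.9])² = 0.25/(log₁₀[9.81e-06 + 0.00214])² = 0.25/(-2.668)² = 0.03512.
Total minor-loss coefficient ΣK = 4·0.33 = 1.32.
ΔP = [f·L/D + ΣK]·(ρV²/2) = [0.03512·66.3/0.0689 + 1.32]·(1790·0.2548²/2) = [33.8 + 1.32]·58.11 = 2041 Pa.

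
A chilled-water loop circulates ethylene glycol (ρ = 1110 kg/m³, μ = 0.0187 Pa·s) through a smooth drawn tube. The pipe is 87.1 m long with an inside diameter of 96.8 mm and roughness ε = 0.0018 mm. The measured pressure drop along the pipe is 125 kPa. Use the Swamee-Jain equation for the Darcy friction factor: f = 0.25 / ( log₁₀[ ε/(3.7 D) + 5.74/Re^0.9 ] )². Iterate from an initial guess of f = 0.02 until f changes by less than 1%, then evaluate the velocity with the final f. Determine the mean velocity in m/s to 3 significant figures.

Rearranging Darcy-Weisbach: V = √(2·ΔP·D/(f·L·ρ)). With ε/D = 1.8e-06/0.0968 = 1.86e-05, iterate starting from f = 0.02:
  f = 0.02 → V = √(2·1.25e+05·0.0968/(0.02·87.1·1110)) = 3.538 m/s; Re = ρVD/μ = 2.033e+04; f → 0.02576
  f = 0.02576 → V = 3.117 m/s; Re = 1.791e+04; f → 0.02659
  f = 0.02659 → V = 3.068 m/s; Re = 1.763e+04; f → 0.0267
Converged (Δf/f < 1%). With the final f = 0.0267: V = √(2·1.25e+05·0.0968/(0.0267·87.1·1110)) = 3.062 m/s.

V ≈ 3.06 m/s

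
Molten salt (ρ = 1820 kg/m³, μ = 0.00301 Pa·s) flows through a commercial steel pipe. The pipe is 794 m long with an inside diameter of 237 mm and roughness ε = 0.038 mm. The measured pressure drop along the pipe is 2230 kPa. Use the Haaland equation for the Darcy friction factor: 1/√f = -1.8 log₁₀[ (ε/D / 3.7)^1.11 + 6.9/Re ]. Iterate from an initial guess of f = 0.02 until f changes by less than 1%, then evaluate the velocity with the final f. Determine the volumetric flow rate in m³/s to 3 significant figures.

Rearranging Darcy-Weisbach: V = √(2·ΔP·D/(f·L·ρ)). With ε/D = 3.8e-05/0.237 = 0.00016, iterate starting from f = 0.02:
  f = 0.02 → V = √(2·2.23e+06·0.237/(0.02·794·1820)) = 6.048 m/s; Re = ρVD/μ = 8.666e+05; f → 0.01427
  f = 0.01427 → V = 7.161 m/s; Re = 1.026e+06; f → 0.01411
  f = 0.01411 → V = 7.199 m/s; Re = 1.032e+06; f → 0.01411
Converged (Δf/f < 1%). With the final f = 0.01411: V = √(2·2.23e+06·0.237/(0.01411·794·1820)) = 7.2 m/s.
Q = V·A = 7.2·(π/4·0.237²) = 0.3176 m³/s = 0.318 m³/s.

Q ≈ 0.318 m³/s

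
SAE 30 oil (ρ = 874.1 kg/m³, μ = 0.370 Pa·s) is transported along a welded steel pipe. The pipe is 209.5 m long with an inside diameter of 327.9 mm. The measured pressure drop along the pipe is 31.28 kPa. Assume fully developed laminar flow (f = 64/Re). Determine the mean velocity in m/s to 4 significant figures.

For laminar flow, f = 64/Re with Re = ρVD/μ, so Darcy-Weisbach reduces to ΔP = 32μLV/D². Solving for V: V = ΔP·D²/(32μL) = 3.128e+04·(0.3279)²/(32·0.37·209.5) = 1.356 m/s.
Check: Re = ρVD/μ = 874.1·1.356·0.3279/0.37 = 1050 < 2300, so the laminar assumption holds.

V ≈ 1.356 m/s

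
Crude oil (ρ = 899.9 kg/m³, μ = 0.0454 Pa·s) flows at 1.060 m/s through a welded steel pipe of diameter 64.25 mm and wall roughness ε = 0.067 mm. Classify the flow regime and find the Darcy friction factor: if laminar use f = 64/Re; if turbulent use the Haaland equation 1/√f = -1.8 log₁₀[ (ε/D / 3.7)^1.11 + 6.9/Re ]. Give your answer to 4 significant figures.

Re = ρVD/μ = 899.9·1.06·0.06425/0.0454 = 1350.
Re < 2300 → laminar, so f = 64/Re = 0.04741 (roughness is irrelevant in laminar flow).

f ≈ 0.04741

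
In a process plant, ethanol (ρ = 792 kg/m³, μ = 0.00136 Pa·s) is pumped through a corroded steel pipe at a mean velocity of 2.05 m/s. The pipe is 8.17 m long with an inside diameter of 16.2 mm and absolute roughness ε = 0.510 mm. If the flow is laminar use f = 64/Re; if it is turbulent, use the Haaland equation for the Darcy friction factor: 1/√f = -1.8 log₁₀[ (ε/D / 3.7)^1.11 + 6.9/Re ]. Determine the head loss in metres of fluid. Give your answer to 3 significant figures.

h_f ≈ 6.48 m

Reynolds number Re = ρVD/μ = 792 · 2.05 · 0.0162 / 0.00136 = 1.934e+04.
Re > 4000 → turbulent. Relative roughness ε/D = 0.00051/0.0162 = 0.0315. Haaland: 1/√f = -1.8 log₁₀[(0.0315/3.7)^1.11 + 6.9/1.934e+04] = -1.8 log₁₀[0.00504 + 0.000357] = 4.083, so f = 0.06.
Darcy-Weisbach: ΔP = f(L/D)(ρV²/2) = 0.06·(8.17/0.0162)·(792·2.05²/2) = 0.06·504.3·1664 = 5.035e+04 Pa.
Head loss h_f = ΔP/(ρg) = 5.035e+04/(792·9.81) = 6.48 m.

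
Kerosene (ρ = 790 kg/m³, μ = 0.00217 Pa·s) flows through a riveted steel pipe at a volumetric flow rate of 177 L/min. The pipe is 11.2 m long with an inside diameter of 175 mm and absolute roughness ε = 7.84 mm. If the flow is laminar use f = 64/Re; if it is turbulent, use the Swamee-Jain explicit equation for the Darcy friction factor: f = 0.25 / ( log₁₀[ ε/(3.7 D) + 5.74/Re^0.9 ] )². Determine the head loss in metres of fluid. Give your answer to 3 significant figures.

Q = 177 L/min = 177/60000 = 0.00295 m³/s.
Cross-sectional area A = πD²/4 = π(0.175)²/4 = 0.02405 m²; mean velocity V = Q/A = 0.00295/0.02405 = 0.1226 m/s.
Reynolds number Re = ρVD/μ = 790 · 0.1226 · 0.175 / 0.00217 = 7814.
Re > 4000 → turbulent. Relative roughness ε/D = 0.00784/0.175 = 0.0448. Swamee-Jain: f = 0.25/(log₁₀[0.0448/3.7 + 5.74/7814^0.9])² = 0.25/(log₁₀[0.0121 + 0.0018])² = 0.25/(-1.857)² = 0.07252.
Darcy-Weisbach: ΔP = f(L/D)(ρV²/2) = 0.07252·(11.2/0.175)·(790·0.1226²/2) = 0.07252·64·5.942 = 27.58 Pa.
Head loss h_f = ΔP/(ρg) = 27.58/(790·9.81) = 0.00356 m.

h_f ≈ 0.00356 m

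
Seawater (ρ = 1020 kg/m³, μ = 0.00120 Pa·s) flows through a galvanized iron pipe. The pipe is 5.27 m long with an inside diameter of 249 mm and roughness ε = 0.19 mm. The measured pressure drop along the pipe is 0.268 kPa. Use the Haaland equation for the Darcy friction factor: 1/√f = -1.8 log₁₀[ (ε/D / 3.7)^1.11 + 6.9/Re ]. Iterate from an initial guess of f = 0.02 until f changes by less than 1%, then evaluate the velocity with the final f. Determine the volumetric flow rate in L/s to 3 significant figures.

Q ≈ 54.7 L/s

Rearranging Darcy-Weisbach: V = √(2·ΔP·D/(f·L·ρ)). With ε/D = 0.00019/0.249 = 0.000763, iterate starting from f = 0.02:
  f = 0.02 → V = √(2·268·0.249/(0.02·5.27·1020)) = 1.114 m/s; Re = ρVD/μ = 2.358e+05; f → 0.01971
  f = 0.01971 → V = 1.122 m/s; Re = 2.376e+05; f → 0.0197
Converged (Δf/f < 1%). With the final f = 0.0197: V = √(2·268·0.249/(0.0197·5.27·1020)) = 1.123 m/s.
Q = V·A = 1.123·(π/4·0.249²) = 0.05467 m³/s = 54.7 L/s.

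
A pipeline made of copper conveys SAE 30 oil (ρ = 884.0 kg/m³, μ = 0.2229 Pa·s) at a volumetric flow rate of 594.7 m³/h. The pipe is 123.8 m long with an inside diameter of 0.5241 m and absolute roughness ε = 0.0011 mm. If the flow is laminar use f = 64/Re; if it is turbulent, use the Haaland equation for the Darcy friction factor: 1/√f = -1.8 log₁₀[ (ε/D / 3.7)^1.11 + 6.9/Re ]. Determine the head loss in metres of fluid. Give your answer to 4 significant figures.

Q = 594.7 m³/h = 594.7/3600 = 0.1652 m³/s.
Cross-sectional area A = πD²/4 = π(0.5241)²/4 = 0.2157 m²; mean velocity V = Q/A = 0.1652/0.2157 = 0.7657 m/s.
Reynolds number Re = ρVD/μ = 884 · 0.7657 · 0.5241 / 0.223 = 1592.
Re < 2300 → laminar flow, so f = 64/Re = 64/1592 = 0.04021 (the turbulent correlation is not needed).
Darcy-Weisbach: ΔP = f(L/D)(ρV²/2) = 0.04021·(123.8/0.5241)·(884·0.7657²/2) = 0.04021·236.2·259.2 = 2462 Pa.
Head loss h_f = ΔP/(ρg) = 2462/(884·9.81) = 0.2839 m.

h_f ≈ 0.2839 m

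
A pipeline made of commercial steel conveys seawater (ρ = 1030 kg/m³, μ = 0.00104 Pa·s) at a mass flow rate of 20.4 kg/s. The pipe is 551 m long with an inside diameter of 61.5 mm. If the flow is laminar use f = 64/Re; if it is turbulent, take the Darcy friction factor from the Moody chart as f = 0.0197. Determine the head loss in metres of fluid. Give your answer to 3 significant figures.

A = πD²/4 = π(0.0615)²/4 = 0.002971 m²; mean velocity V = ṁ/(ρA) = 20.4/(1030 · 0.002971) = 6.667 m/s.
Reynolds number Re = ρVD/μ = 1030 · 6.667 · 0.0615 / 0.00104 = 4.061e+05.
Re > 4000 → turbulent; use the Moody-chart value f = 0.0197.
Darcy-Weisbach: ΔP = f(L/D)(ρV²/2) = 0.0197·(551/0.0615)·(1030·6.667²/2) = 0.0197·8959·2.289e+04 = 4.041e+06 Pa.
Head loss h_f = ΔP/(ρg) = 4.041e+06/(1030·9.81) = 400 m.

h_f ≈ 400 m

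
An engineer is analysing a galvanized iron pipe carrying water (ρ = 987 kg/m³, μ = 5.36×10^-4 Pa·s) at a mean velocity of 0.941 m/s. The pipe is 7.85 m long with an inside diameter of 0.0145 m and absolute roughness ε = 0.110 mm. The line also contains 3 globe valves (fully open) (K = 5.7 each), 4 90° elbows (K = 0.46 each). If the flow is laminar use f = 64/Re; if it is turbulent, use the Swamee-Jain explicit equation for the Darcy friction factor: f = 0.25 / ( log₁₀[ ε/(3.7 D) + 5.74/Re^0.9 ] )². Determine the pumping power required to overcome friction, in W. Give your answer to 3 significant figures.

Reynolds number Re = ρVD/μ = 987 · 0.941 · 0.0145 / 0.000536 = 2.513e+04.
Re > 4000 → turbulent. Relative roughness ε/D = 0.00011/0.0145 = 0.00759. Swamee-Jain: f = 0.25/(log₁₀[0.00759/3.7 + 5.74/2.513e+04^0.9])² = 0.25/(log₁₀[0.00205 + 0.000629])² = 0.25/(-2.572)² = 0.03779.
Total minor-loss coefficient ΣK = 3·5.7 + 4·0.46 = 18.9.
ΔP = [f·L/D + ΣK]·(ρV²/2) = [0.03779·7.85/0.0145 + 18.9]·(987·0.941²/2) = [20.46 + 18.9]·437 = 1.722e+04 Pa.
Q = V·A = 0.941·0.0001651 = 0.0001554 m³/s.
Pumping power P = QΔP = 0.0001554·1.722e+04 = 2.675 W = 2.68 W.

P ≈ 2.68 W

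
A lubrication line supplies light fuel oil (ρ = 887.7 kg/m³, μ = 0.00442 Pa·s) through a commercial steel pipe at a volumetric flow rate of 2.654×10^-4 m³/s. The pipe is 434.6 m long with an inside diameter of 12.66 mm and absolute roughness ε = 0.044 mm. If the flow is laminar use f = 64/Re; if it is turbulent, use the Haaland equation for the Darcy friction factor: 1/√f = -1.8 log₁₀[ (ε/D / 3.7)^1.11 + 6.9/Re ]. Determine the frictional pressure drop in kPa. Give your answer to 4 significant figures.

Cross-sectional area A = πD²/4 = π(0.01266)²/4 = 0.0001259 m²; mean velocity V = Q/A = 0.0002654/0.0001259 = 2.108 m/s.
Reynolds number Re = ρVD/μ = 887.7 · 2.108 · 0.01266 / 0.00442 = 5361.
Re > 4000 → turbulent. Relative roughness ε/D = 4.4e-05/0.01266 = 0.00348. Haaland: 1/√f = -1.8 log₁₀[(0.00348/3.7)^1.11 + 6.9/5361] = -1.8 log₁₀[0.000436 + 0.00129] = 4.974, so f = 0.04041.
Darcy-Weisbach: ΔP = f(L/D)(ρV²/2) = 0.04041·(434.6/0.01266)·(887.7·2.108²/2) = 0.04041·3.433e+04·1973 = 2.737e+06 Pa.
ΔP = 2.737e+06 Pa = 2737 kPa.

ΔP ≈ 2737 kPa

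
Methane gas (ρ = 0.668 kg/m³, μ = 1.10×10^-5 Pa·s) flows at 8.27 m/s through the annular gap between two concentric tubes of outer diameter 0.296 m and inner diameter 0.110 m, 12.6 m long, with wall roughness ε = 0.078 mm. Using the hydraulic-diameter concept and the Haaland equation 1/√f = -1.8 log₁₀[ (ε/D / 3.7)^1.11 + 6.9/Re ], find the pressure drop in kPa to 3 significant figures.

Hydraulic diameter D_h = 4A/P = D_o - D_i = 0.296 - 0.11 = 0.186 m.
Re = ρVD_h/μ = 0.668·8.27·0.186/1.1e-05 = 9.341e+04.
ε/D_h = 7.8e-05/0.186 = 0.000419; Haaland gives 1/√f = -1.8 log₁₀[4.17e-05+7.39e-05] = 7.087, so f = 0.01991.
ΔP = f(L/D_h)(ρV²/2) = 0.01991·12.6/0.186·22.84 = 30.81 Pa.
ΔP = 0.0308 kPa.

ΔP ≈ 0.0308 kPa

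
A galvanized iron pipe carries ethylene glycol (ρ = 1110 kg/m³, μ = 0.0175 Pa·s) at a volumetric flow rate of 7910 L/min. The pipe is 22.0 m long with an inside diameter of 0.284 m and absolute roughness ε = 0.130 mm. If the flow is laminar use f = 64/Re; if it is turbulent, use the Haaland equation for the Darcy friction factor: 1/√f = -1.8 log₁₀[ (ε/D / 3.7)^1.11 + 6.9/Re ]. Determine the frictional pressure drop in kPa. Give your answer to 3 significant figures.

ΔP ≈ 4.34 kPa

Q = 7910 L/min = 7910/60000 = 0.1318 m³/s.
Cross-sectional area A = πD²/4 = π(0.284)²/4 = 0.06335 m²; mean velocity V = Q/A = 0.1318/0.06335 = 2.081 m/s.
Reynolds number Re = ρVD/μ = 1110 · 2.081 · 0.284 / 0.0175 = 3.749e+04.
Re > 4000 → turbulent. Relative roughness ε/D = 0.00013/0.284 = 0.000458. Haaland: 1/√f = -1.8 log₁₀[(0.000458/3.7)^1.11 + 6.9/3.749e+04] = -1.8 log₁₀[4.6e-05 + 0.000184] = 6.549, so f = 0.02332.
Darcy-Weisbach: ΔP = f(L/D)(ρV²/2) = 0.02332·(22/0.284)·(1110·2.081²/2) = 0.02332·77.46·2404 = 4342 Pa.
ΔP = 4342 Pa = 4.34 kPa.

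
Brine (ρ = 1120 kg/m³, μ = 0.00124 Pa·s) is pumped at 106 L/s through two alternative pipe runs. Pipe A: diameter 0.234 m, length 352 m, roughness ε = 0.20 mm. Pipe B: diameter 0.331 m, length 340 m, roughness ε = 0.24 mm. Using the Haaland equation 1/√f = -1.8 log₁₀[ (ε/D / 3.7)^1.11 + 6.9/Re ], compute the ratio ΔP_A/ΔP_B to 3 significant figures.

Pipe A: V = Q/A = 0.106/0.04301 = 2.465 m/s; Re = 5.21e+05; ε/D = 0.000855; Haaland → f = 0.0195; ΔP_A = f(L/D)(ρV²/2) = 9.982e+04 Pa.
Pipe B: V = Q/A = 0.106/0.08605 = 1.232 m/s; Re = 3.683e+05; ε/D = 0.000725; Haaland → f = 0.01909; ΔP_B = f(L/D)(ρV²/2) = 1.667e+04 Pa.
ΔP_A/ΔP_B = 9.982e+04/1.667e+04 = 5.99.

ΔP_A/ΔP_B ≈ 5.99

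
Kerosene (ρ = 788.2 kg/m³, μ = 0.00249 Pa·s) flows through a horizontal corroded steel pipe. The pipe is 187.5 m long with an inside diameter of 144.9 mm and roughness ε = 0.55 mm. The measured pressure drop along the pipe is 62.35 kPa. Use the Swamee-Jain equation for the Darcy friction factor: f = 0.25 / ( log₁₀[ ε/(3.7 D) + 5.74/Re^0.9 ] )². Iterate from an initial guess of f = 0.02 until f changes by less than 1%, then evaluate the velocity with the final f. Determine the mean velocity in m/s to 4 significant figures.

Rearranging Darcy-Weisbach: V = √(2·ΔP·D/(f·L·ρ)). With ε/D = 0.00055/0.1449 = 0.0038, iterate starting from f = 0.02:
  f = 0.02 → V = √(2·6.235e+04·0.1449/(0.02·187.5·788.2)) = 2.472 m/s; Re = ρVD/μ = 1.134e+05; f → 0.02922
  f = 0.02922 → V = 2.046 m/s; Re = 9.383e+04; f → 0.02944
Converged (Δf/f < 1%). With the final f = 0.02944: V = √(2·6.235e+04·0.1449/(0.02944·187.5·788.2)) = 2.038 m/s.

V ≈ 2.038 m/s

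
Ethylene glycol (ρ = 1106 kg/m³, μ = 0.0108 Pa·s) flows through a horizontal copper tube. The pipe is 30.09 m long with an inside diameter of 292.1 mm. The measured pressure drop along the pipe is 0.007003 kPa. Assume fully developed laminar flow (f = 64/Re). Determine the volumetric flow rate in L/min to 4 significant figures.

Q ≈ 231.0 L/min

For laminar flow, f = 64/Re with Re = ρVD/μ, so Darcy-Weisbach reduces to ΔP = 32μLV/D². Solving for V: V = ΔP·D²/(32μL) = 7.003·(0.2921)²/(32·0.0108·30.09) = 0.05746 m/s.
Check: Re = ρVD/μ = 1106·0.05746·0.2921/0.0108 = 1719 < 2300, so the laminar assumption holds.
Q = V·A = 0.05746·(π/4·0.2921²) = 0.00385 m³/s = 231.0 L/min.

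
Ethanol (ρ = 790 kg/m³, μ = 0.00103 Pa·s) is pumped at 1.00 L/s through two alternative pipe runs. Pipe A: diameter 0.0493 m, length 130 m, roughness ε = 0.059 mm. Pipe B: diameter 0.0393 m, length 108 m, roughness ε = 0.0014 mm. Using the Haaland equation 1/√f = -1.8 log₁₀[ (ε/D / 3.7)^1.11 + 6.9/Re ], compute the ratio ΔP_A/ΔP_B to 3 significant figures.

Pipe A: V = Q/A = 0.001/0.001909 = 0.5239 m/s; Re = 1.981e+04; ε/D = 0.0012; Haaland → f = 0.02805; ΔP_A = f(L/D)(ρV²/2) = 8018 Pa.
Pipe B: V = Q/A = 0.001/0.001213 = 0.8244 m/s; Re = 2.485e+04; ε/D = 3.56e-05; Haaland → f = 0.02446; ΔP_B = f(L/D)(ρV²/2) = 1.804e+04 Pa.
ΔP_A/ΔP_B = 8018/1.804e+04 = 0.444.

ΔP_A/ΔP_B ≈ 0.444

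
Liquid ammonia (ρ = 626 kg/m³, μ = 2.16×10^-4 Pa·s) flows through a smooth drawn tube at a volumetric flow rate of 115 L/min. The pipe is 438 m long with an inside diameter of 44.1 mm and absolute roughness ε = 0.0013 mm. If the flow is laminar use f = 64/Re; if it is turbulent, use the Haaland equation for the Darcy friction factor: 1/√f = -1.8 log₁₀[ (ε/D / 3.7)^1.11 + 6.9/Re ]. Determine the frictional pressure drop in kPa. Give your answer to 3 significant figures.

Q = 115 L/min = 115/60000 = 0.001917 m³/s.
Cross-sectional area A = πD²/4 = π(0.0441)²/4 = 0.001527 m²; mean velocity V = Q/A = 0.001917/0.001527 = 1.255 m/s.
Reynolds number Re = ρVD/μ = 626 · 1.255 · 0.0441 / 0.000216 = 1.604e+05.
Re > 4000 → turbulent. Relative roughness ε/D = 1.3e-06/0.0441 = 2.95e-05. Haaland: 1/√f = -1.8 log₁₀[(2.95e-05/3.7)^1.11 + 6.9/1.604e+05] = -1.8 log₁₀[2.19e-06 + 4.3e-05] = 7.821, so f = 0.01635.
Darcy-Weisbach: ΔP = f(L/D)(ρV²/2) = 0.01635·(438/0.0441)·(626·1.255²/2) = 0.01635·9932·492.8 = 8.003e+04 Pa.
ΔP = 8.003e+04 Pa = 80.0 kPa.

ΔP ≈ 80.0 kPa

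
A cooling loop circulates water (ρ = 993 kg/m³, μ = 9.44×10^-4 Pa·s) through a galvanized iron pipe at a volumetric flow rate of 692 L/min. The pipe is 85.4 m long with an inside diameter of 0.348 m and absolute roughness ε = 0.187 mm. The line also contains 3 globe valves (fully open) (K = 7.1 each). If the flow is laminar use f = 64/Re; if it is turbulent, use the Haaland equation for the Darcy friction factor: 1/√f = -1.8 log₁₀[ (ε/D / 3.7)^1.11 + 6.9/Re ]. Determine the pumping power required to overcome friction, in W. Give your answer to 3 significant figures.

P ≈ 2.27 W

Q = 692 L/min = 692/60000 = 0.01153 m³/s.
Cross-sectional area A = πD²/4 = π(0.348)²/4 = 0.09511 m²; mean velocity V = Q/A = 0.01153/0.09511 = 0.1213 m/s.
Reynolds number Re = ρVD/μ = 993 · 0.1213 · 0.348 / 0.000944 = 4.439e+04.
Re > 4000 → turbulent. Relative roughness ε/D = 0.000187/0.348 = 0.000537. Haaland: 1/√f = -1.8 log₁₀[(0.000537/3.7)^1.11 + 6.9/4.439e+04] = -1.8 log₁₀[5.49e-05 + 0.000155] = 6.619, so f = 0.02283.
Total minor-loss coefficient ΣK = 3·7.1 = 21.3.
ΔP = [f·L/D + ΣK]·(ρV²/2) = [0.02283·85.4/0.348 + 21.3]·(993·0.1213²/2) = [5.602 + 21.3]·7.3 = 196.4 Pa.
Pumping power P = QΔP = 0.01153·196.4 = 2.265 W = 2.27 W.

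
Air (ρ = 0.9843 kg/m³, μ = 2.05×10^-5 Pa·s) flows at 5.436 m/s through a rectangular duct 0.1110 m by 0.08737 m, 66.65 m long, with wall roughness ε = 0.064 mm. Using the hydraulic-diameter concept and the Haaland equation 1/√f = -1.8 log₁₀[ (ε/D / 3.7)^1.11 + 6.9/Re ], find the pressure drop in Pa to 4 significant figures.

ΔP ≈ 254.1 Pa

Hydraulic diameter D_h = 4A/P = 4·(0.111·0.08737)/(2·(0.111+0.08737)) = 0.03879/0.3967 = 0.09778 m.
Re = ρVD_h/μ = 0.9843·5.436·0.09778/2.05e-05 = 2.552e+04.
ε/D_h = 6.4e-05/0.09778 = 0.000655; Haaland gives 1/√f = -1.8 log₁₀[6.84e-05+0.00027] = 6.246, so f = 0.02563.
ΔP = f(L/D_h)(ρV²/2) = 0.02563·66.65/0.09778·14.54 = 254.1 Pa.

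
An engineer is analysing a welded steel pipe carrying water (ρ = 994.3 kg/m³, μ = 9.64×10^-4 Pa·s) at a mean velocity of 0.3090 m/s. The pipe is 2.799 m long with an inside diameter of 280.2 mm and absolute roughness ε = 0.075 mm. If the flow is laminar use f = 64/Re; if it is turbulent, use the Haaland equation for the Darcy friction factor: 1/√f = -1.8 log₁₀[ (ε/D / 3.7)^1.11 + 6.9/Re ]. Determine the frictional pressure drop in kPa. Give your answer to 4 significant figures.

Reynolds number Re = ρVD/μ = 994.3 · 0.309 · 0.2802 / 0.000964 = 8.93e+04.
Re > 4000 → turbulent. Relative roughness ε/D = 7.5e-05/0.2802 = 0.000268. Haaland: 1/√f = -1.8 log₁₀[(0.000268/3.7)^1.11 + 6.9/8.93e+04] = -1.8 log₁₀[2.53e-05 + 7.73e-05] = 7.18, so f = 0.0194.
Darcy-Weisbach: ΔP = f(L/D)(ρV²/2) = 0.0194·(2.799/0.2802)·(994.3·0.309²/2) = 0.0194·9.989·47.47 = 9.198 Pa.
ΔP = 9.198 Pa = 0.009198 kPa.

ΔP ≈ 0.009198 kPa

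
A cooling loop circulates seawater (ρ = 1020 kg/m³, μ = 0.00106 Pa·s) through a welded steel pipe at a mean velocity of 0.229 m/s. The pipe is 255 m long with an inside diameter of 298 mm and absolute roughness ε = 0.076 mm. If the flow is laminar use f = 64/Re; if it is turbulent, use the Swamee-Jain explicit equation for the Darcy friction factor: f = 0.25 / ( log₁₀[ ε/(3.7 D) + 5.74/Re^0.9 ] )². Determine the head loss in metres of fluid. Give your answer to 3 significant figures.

Reynolds number Re = ρVD/μ = 1020 · 0.229 · 0.298 / 0.00106 = 6.567e+04.
Re > 4000 → turbulent. Relative roughness ε/D = 7.6e-05/0.298 = 0.000255. Swamee-Jain: f = 0.25/(log₁₀[0.000255/3.7 + 5.74/6.567e+04^0.9])² = 0.25/(log₁₀[6.89e-05 + 0.000265])² = 0.25/(-3.476)² = 0.02069.
Darcy-Weisbach: ΔP = f(L/D)(ρV²/2) = 0.02069·(255/0.298)·(1020·0.229²/2) = 0.02069·855.7·26.74 = 473.4 Pa.
Head loss h_f = ΔP/(ρg) = 473.4/(1020·9.81) = 0.0473 m.

h_f ≈ 0.0473 m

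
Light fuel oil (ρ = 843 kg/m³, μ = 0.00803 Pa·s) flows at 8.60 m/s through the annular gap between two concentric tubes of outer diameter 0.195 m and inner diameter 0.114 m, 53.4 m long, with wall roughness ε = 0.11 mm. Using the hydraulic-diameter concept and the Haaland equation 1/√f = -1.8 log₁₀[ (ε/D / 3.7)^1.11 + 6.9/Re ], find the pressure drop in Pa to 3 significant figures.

Hydraulic diameter D_h = 4A/P = D_o - D_i = 0.195 - 0.114 = 0.081 m.
Re = ρVD_h/μ = 843·8.6·0.081/0.00803 = 7.313e+04.
ε/D_h = 0.00011/0.081 = 0.00136; Haaland gives 1/√f = -1.8 log₁₀[0.000154+9.44e-05] = 6.49, so f = 0.02374.
ΔP = f(L/D_h)(ρV²/2) = 0.02374·53.4/0.081·3.117e+04 = 4.88e+05 Pa.

ΔP ≈ 488000 Pa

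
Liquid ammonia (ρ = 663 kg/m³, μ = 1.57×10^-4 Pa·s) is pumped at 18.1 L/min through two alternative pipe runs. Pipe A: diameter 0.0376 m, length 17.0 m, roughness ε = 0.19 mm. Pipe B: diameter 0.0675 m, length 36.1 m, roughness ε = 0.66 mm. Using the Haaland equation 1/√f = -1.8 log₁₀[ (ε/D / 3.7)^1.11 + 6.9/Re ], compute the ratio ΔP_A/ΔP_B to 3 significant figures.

ΔP_A/ΔP_B ≈ 7.12

Pipe A: V = Q/A = 0.0003017/0.00111 = 0.2717 m/s; Re = 4.314e+04; ε/D = 0.00505; Haaland → f = 0.03242; ΔP_A = f(L/D)(ρV²/2) = 358.6 Pa.
Pipe B: V = Q/A = 0.0003017/0.003578 = 0.0843 m/s; Re = 2.403e+04; ε/D = 0.00978; Haaland → f = 0.03996; ΔP_B = f(L/D)(ρV²/2) = 50.35 Pa.
ΔP_A/ΔP_B = 358.6/50.35 = 7.12.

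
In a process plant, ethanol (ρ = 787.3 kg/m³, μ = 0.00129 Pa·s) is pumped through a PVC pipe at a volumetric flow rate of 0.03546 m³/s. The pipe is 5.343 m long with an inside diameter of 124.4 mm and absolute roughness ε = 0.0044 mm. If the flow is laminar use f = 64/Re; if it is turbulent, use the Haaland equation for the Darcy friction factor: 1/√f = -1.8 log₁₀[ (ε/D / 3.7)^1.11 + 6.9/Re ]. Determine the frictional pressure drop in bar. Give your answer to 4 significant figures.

Cross-sectional area A = πD²/4 = π(0.1244)²/4 = 0.01215 m²; mean velocity V = Q/A = 0.03546/0.01215 = 2.917 m/s.
Reynolds number Re = ρVD/μ = 787.3 · 2.917 · 0.1244 / 0.00129 = 2.215e+05.
Re > 4000 → turbulent. Relative roughness ε/D = 4.4e-06/0.1244 = 3.54e-05. Haaland: 1/√f = -1.8 log₁₀[(3.54e-05/3.7)^1.11 + 6.9/2.215e+05] = -1.8 log₁₀[2.68e-06 + 3.12e-05] = 8.047, so f = 0.01544.
Darcy-Weisbach: ΔP = f(L/D)(ρV²/2) = 0.01544·(5.343/0.1244)·(787.3·2.917²/2) = 0.01544·42.95·3351 = 2222 Pa.
ΔP = 2222 Pa = 0.02222 bar.

ΔP ≈ 0.02222 bar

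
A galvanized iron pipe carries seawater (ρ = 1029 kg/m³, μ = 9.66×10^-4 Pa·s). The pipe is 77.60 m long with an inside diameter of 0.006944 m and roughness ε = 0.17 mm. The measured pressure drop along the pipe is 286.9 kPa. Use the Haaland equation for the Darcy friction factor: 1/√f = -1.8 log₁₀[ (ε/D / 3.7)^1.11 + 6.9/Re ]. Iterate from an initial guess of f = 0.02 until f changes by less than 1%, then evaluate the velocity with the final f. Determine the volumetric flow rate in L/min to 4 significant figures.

Q ≈ 2.118 L/min

Rearranging Darcy-Weisbach: V = √(2·ΔP·D/(f·L·ρ)). With ε/D = 0.00017/0.006944 = 0.0245, iterate starting from f = 0.02:
  f = 0.02 → V = √(2·2.869e+05·0.006944/(0.02·77.6·1029)) = 1.58 m/s; Re = ρVD/μ = 1.168e+04; f → 0.05558
  f = 0.05558 → V = 0.9475 m/s; Re = 7009; f → 0.05738
  f = 0.05738 → V = 0.9325 m/s; Re = 6898; f → 0.05745
Converged (Δf/f < 1%). With the final f = 0.05745: V = √(2·2.869e+05·0.006944/(0.05745·77.6·1029)) = 0.932 m/s.
Q = V·A = 0.932·(π/4·0.006944²) = 3.529e-05 m³/s = 2.118 L/min.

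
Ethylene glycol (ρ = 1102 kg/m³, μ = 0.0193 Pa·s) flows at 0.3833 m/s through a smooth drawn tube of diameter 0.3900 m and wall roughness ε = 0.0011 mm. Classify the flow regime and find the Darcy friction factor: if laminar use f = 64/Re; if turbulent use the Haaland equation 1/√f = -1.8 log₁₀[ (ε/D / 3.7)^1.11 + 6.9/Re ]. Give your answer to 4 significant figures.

Re = ρVD/μ = 1102·0.3833·0.39/0.0193 = 8535.
Re > 4000 → turbulent. ε/D = 1.1e-06/0.39 = 2.82e-06; Haaland: 1/√f = -1.8 log₁₀[1.62e-07 + 0.000808] = 5.566, so f = 0.03228.

f ≈ 0.03228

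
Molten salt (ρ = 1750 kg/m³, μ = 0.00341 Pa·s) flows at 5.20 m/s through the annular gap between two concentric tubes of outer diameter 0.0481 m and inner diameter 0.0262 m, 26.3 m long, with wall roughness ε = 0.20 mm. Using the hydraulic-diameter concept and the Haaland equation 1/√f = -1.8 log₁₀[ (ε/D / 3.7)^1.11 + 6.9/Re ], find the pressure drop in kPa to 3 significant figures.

ΔP ≈ 1080 kPa

Hydraulic diameter D_h = 4A/P = D_o - D_i = 0.0481 - 0.0262 = 0.0219 m.
Re = ρVD_h/μ = 1750·5.2·0.0219/0.00341 = 5.844e+04.
ε/D_h = 0.0002/0.0219 = 0.00913; Haaland gives 1/√f = -1.8 log₁₀[0.00128+0.000118] = 5.141, so f = 0.03784.
ΔP = f(L/D_h)(ρV²/2) = 0.03784·26.3/0.0219·2.366e+04 = 1.075e+06 Pa.
ΔP = 1080 kPa.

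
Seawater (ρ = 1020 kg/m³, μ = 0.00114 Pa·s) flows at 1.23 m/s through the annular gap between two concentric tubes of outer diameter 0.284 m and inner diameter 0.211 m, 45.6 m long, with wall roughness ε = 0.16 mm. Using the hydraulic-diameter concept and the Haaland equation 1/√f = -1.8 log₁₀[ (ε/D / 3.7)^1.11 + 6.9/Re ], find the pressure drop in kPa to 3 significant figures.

ΔP ≈ 12.4 kPa

Hydraulic diameter D_h = 4A/P = D_o - D_i = 0.284 - 0.211 = 0.073 m.
Re = ρVD_h/μ = 1020·1.23·0.073/0.00114 = 8.034e+04.
ε/D_h = 0.00016/0.073 = 0.00219; Haaland gives 1/√f = -1.8 log₁₀[0.000262+8.59e-05] = 6.226, so f = 0.02579.
ΔP = f(L/D_h)(ρV²/2) = 0.02579·45.6/0.073·771.6 = 1.243e+04 Pa.
ΔP = 12.4 kPa.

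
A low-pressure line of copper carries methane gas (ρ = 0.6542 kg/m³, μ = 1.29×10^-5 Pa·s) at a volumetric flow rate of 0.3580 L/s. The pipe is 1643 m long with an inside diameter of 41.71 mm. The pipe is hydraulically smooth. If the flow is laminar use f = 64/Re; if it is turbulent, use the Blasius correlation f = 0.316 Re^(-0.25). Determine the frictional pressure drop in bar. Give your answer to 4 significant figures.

ΔP ≈ 0.001021 bar

Q = 0.3580 L/s = 0.3580/1000 = 0.000358 m³/s.
Cross-sectional area A = πD²/4 = π(0.04171)²/4 = 0.001366 m²; mean velocity V = Q/A = 0.000358/0.001366 = 0.262 m/s.
Reynolds number Re = ρVD/μ = 0.6542 · 0.262 · 0.04171 / 1.29e-05 = 554.2.
Re < 2300 → laminar flow, so f = 64/Re = 64/554.2 = 0.1155 (the turbulent correlation is not needed).
Darcy-Weisbach: ΔP = f(L/D)(ρV²/2) = 0.1155·(1643/0.04171)·(0.6542·0.262²/2) = 0.1155·3.939e+04·0.02245 = 102.1 Pa.
ΔP = 102.1 Pa = 0.001021 bar.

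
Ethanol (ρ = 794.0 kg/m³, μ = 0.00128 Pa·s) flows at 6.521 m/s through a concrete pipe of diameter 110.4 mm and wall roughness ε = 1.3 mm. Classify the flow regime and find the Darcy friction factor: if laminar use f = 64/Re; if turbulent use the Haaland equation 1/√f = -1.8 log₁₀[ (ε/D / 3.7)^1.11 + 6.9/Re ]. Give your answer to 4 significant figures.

f ≈ 0.04028

Re = ρVD/μ = 794·6.521·0.1104/0.00128 = 4.466e+05.
Re > 4000 → turbulent. ε/D = 0.0013/0.1104 = 0.0118; Haaland: 1/√f = -1.8 log₁₀[0.00169 + 1.55e-05] = 4.982, so f = 0.04028.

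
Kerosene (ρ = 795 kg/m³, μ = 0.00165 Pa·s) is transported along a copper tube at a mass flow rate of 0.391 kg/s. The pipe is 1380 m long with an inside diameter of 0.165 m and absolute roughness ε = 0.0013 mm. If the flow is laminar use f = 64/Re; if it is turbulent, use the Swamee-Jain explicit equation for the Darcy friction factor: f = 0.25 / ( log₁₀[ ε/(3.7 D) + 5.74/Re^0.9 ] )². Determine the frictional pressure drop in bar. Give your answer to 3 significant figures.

ΔP ≈ 6.16×10^-4 bar

A = πD²/4 = π(0.165)²/4 = 0.02138 m²; mean velocity V = ṁ/(ρA) = 0.391/(795 · 0.02138) = 0.023 m/s.
Reynolds number Re = ρVD/μ = 795 · 0.023 · 0.165 / 0.00165 = 1829.
Re < 2300 → laminar flow, so f = 64/Re = 64/1829 = 0.035 (the turbulent correlation is not needed).
Darcy-Weisbach: ΔP = f(L/D)(ρV²/2) = 0.035·(1380/0.165)·(795·0.023²/2) = 0.035·8364·0.2103 = 61.56 Pa.
ΔP = 61.56 Pa = 6.16×10^-4 bar.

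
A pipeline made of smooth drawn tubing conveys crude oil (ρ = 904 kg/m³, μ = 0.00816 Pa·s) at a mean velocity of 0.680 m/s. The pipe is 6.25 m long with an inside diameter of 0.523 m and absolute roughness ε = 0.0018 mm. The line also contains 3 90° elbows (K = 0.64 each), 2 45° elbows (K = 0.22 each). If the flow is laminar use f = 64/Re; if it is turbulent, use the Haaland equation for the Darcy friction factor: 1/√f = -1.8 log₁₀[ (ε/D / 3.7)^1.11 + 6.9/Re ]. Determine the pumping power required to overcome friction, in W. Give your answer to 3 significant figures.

Reynolds number Re = ρVD/μ = 904 · 0.68 · 0.523 / 0.00816 = 3.94e+04.
Re > 4000 → turbulent. Relative roughness ε/D = 1.8e-06/0.523 = 3.44e-06. Haaland: 1/√f = -1.8 log₁₀[(3.44e-06/3.7)^1.11 + 6.9/3.94e+04] = -1.8 log₁₀[2.02e-07 + 0.000175] = 6.761, so f = 0.02188.
Total minor-loss coefficient ΣK = 3·0.64 + 2·0.22 = 2.36.
ΔP = [f·L/D + ΣK]·(ρV²/2) = [0.02188·6.25/0.523 + 2.36]·(904·0.68²/2) = [0.2614 + 2.36]·209 = 547.9 Pa.
Q = V·A = 0.68·0.2148 = 0.1461 m³/s.
Pumping power P = QΔP = 0.1461·547.9 = 80.04 W = 80.0 W.

P ≈ 80.0 W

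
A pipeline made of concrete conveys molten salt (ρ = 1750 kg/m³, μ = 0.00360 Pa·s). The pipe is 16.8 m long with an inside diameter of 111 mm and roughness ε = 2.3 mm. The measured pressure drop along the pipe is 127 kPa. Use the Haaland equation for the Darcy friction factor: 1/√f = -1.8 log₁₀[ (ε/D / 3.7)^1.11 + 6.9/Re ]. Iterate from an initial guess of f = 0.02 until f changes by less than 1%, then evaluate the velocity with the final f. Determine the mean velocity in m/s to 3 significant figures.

Rearranging Darcy-Weisbach: V = √(2·ΔP·D/(f·L·ρ)). With ε/D = 0.0023/0.111 = 0.0207, iterate starting from f = 0.02:
  f = 0.02 → V = √(2·1.27e+05·0.111/(0.02·16.8·1750)) = 6.925 m/s; Re = ρVD/μ = 3.736e+05; f → 0.0495
  f = 0.0495 → V = 4.401 m/s; Re = 2.375e+05; f → 0.04956
Converged (Δf/f < 1%). With the final f = 0.04956: V = √(2·1.27e+05·0.111/(0.04956·16.8·1750)) = 4.399 m/s.

V ≈ 4.40 m/s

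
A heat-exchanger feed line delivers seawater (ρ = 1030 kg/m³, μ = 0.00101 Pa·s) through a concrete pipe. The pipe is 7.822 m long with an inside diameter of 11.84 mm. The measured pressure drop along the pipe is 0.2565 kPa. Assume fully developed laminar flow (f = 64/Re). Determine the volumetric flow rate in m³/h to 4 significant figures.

For laminar flow, f = 64/Re with Re = ρVD/μ, so Darcy-Weisbach reduces to ΔP = 32μLV/D². Solving for V: V = ΔP·D²/(32μL) = 256.5·(0.01184)²/(32·0.00101·7.822) = 0.1422 m/s.
Check: Re = ρVD/μ = 1030·0.1422·0.01184/0.00101 = 1717 < 2300, so the laminar assumption holds.
Q = V·A = 0.1422·(π/4·0.01184²) = 1.566e-05 m³/s = 0.05638 m³/h.

Q ≈ 0.05638 m³/h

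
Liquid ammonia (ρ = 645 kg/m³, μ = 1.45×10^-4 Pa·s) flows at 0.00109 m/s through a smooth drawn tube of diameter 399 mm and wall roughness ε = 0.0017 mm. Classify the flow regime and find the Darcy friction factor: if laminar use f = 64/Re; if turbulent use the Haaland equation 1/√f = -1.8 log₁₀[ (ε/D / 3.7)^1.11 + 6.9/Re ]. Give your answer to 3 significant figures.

f ≈ 0.0331

Re = ρVD/μ = 645·0.00109·0.399/0.000145 = 1935.
Re < 2300 → laminar, so f = 64/Re = 0.03308 (roughness is irrelevant in laminar flow).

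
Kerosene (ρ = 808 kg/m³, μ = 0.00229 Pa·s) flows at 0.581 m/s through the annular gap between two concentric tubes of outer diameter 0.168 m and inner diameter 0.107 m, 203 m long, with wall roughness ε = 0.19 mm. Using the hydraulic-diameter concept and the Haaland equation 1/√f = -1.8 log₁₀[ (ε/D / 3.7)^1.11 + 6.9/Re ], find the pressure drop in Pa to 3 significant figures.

ΔP ≈ 15300 Pa

Hydraulic diameter D_h = 4A/P = D_o - D_i = 0.168 - 0.107 = 0.061 m.
Re = ρVD_h/μ = 808·0.581·0.061/0.00229 = 1.25e+04.
ε/D_h = 0.00019/0.061 = 0.00311; Haaland gives 1/√f = -1.8 log₁₀[0.000386+0.000552] = 5.45, so f = 0.03367.
ΔP = f(L/D_h)(ρV²/2) = 0.03367·203/0.061·136.4 = 1.528e+04 Pa.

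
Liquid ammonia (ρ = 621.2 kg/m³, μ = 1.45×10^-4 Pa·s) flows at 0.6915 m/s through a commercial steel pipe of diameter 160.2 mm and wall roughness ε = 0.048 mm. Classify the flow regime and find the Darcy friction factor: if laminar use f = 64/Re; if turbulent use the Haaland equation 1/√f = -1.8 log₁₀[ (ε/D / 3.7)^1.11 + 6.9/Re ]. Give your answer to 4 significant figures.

Re = ρVD/μ = 621.2·0.6915·0.1602/0.000145 = 4.746e+05.
Re > 4000 → turbulent. ε/D = 4.8e-05/0.1602 = 0.0003; Haaland: 1/√f = -1.8 log₁₀[2.87e-05 + 1.45e-05] = 7.855, so f = 0.01621.

f ≈ 0.01621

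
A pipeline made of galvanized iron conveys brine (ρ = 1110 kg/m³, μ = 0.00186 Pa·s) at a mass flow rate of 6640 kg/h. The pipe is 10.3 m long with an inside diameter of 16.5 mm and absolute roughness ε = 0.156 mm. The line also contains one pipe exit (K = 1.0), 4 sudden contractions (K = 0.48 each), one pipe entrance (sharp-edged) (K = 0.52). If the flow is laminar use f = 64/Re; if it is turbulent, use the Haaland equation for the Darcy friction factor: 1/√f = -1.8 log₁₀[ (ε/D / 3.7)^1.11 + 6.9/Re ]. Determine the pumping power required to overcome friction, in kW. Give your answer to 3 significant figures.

ṁ = 6640 kg/h = 6640/3600 = 1.844 kg/s.
A = πD²/4 = π(0.0165)²/4 = 0.0002138 m²; mean velocity V = ṁ/(ρA) = 1.844/(1110 · 0.0002138) = 7.771 m/s.
Reynolds number Re = ρVD/μ = 1110 · 7.771 · 0.0165 / 0.00186 = 7.652e+04.
Re > 4000 → turbulent. Relative roughness ε/D = 0.000156/0.0165 = 0.00945. Haaland: 1/√f = -1.8 log₁₀[(0.00945/3.7)^1.11 + 6.9/7.652e+04] = -1.8 log₁₀[0.00133 + 9.02e-05] = 5.128, so f = 0.03802.
Total minor-loss coefficient ΣK = 1·1 + 4·0.48 + 1·0.52 = 3.44.
ΔP = [f·L/D + ΣK]·(ρV²/2) = [0.03802·10.3/0.0165 + 3.44]·(1110·7.771²/2) = [23.73 + 3.44]·3.352e+04 = 9.108e+05 Pa.
Q = ṁ/ρ = 1.844/1110 = 0.001662 m³/s.
Pumping power P = QΔP = 0.001662·9.108e+05 = 1513 W = 1.51 kW.

P ≈ 1.51 kW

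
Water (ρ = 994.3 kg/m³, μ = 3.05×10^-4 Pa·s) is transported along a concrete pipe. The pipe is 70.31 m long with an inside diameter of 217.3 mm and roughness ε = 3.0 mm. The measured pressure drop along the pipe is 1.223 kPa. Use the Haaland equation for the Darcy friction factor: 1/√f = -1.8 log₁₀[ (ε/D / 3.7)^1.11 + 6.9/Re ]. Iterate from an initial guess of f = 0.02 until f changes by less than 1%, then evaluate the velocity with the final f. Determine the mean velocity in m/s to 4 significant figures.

Rearranging Darcy-Weisbach: V = √(2·ΔP·D/(f·L·ρ)). With ε/D = 0.003/0.2173 = 0.0138, iterate starting from f = 0.02:
  f = 0.02 → V = √(2·1223·0.2173/(0.02·70.31·994.3)) = 0.6166 m/s; Re = ρVD/μ = 4.368e+05; f → 0.04259
  f = 0.04259 → V = 0.4225 m/s; Re = 2.993e+05; f → 0.04264
Converged (Δf/f < 1%). With the final f = 0.04264: V = √(2·1223·0.2173/(0.04264·70.31·994.3)) = 0.4222 m/s.

V ≈ 0.4222 m/s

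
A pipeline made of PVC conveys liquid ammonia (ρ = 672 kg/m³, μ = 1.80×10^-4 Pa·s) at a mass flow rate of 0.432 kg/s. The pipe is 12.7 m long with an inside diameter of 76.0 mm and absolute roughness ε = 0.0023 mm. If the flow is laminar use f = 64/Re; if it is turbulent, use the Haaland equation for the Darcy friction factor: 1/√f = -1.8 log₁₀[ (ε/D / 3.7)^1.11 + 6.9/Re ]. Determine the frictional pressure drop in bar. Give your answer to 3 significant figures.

ΔP ≈ 2.46×10^-4 bar

A = πD²/4 = π(0.076)²/4 = 0.004536 m²; mean velocity V = ṁ/(ρA) = 0.432/(672 · 0.004536) = 0.1417 m/s.
Reynolds number Re = ρVD/μ = 672 · 0.1417 · 0.076 / 0.00018 = 4.021e+04.
Re > 4000 → turbulent. Relative roughness ε/D = 2.3e-06/0.076 = 3.03e-05. Haaland: 1/√f = -1.8 log₁₀[(3.03e-05/3.7)^1.11 + 6.9/4.021e+04] = -1.8 log₁₀[2.25e-06 + 0.000172] = 6.768, so f = 0.02183.
Darcy-Weisbach: ΔP = f(L/D)(ρV²/2) = 0.02183·(12.7/0.076)·(672·0.1417²/2) = 0.02183·167.1·6.747 = 24.62 Pa.
ΔP = 24.62 Pa = 2.46×10^-4 bar.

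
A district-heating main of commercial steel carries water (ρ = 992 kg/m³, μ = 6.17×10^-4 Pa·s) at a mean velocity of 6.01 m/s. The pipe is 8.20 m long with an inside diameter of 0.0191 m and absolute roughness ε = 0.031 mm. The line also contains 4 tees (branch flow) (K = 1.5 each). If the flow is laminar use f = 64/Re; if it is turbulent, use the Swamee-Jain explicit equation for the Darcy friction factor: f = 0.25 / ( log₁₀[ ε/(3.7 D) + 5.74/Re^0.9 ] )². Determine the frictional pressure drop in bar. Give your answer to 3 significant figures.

Reynolds number Re = ρVD/μ = 992 · 6.01 · 0.0191 / 0.000617 = 1.846e+05.
Re > 4000 → turbulent. Relative roughness ε/D = 3.1e-05/0.0191 = 0.00162. Swamee-Jain: f = 0.25/(log₁₀[0.00162/3.7 + 5.74/1.846e+05^0.9])² = 0.25/(log₁₀[0.000439 + 0.000105])² = 0.25/(-3.265)² = 0.02345.
Total minor-loss coefficient ΣK = 4·1.5 = 6.
ΔP = [f·L/D + ΣK]·(ρV²/2) = [0.02345·8.2/0.0191 + 6]·(992·6.01²/2) = [10.07 + 6]·1.792e+04 = 2.879e+05 Pa.
ΔP = 2.879e+05 Pa = 2.88 bar.

ΔP ≈ 2.88 bar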